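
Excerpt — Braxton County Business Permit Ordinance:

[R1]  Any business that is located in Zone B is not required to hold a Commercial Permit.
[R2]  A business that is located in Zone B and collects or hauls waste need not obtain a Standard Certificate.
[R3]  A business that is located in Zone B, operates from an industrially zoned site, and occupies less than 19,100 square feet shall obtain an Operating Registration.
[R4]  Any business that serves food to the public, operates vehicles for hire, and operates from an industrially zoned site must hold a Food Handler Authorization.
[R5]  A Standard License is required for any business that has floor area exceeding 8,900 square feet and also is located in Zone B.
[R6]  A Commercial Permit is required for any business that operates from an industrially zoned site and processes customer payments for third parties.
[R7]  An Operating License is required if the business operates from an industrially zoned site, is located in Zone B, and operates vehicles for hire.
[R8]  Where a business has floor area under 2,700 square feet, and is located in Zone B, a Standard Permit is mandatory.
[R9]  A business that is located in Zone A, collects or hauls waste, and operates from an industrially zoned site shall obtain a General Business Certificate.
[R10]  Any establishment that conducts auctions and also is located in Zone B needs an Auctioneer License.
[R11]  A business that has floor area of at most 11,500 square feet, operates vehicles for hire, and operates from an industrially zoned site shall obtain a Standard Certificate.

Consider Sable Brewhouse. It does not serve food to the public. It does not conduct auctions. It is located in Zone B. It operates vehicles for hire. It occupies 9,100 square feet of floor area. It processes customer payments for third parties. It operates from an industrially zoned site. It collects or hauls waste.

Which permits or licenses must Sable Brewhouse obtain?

[R1] is located in Zone B → exempt from Commercial Permit.
[R2] is located in Zone B; collects or hauls waste → exempt from Standard Certificate.
[R3] is located in Zone B; operates from an industrially zoned site; floor area 9,100 square feet < 19,100 square feet → Operating Registration required.
[R4] does not serve food to the public; operates vehicles for hire; operates from an industrially zoned site → Food Handler Authorization not required.
[R5] floor area 9,100 square feet > 8,900 square feet; is located in Zone B → Standard License required.
[R6] operates from an industrially zoned site; processes customer payments for third parties → Commercial Permit required.
[R7] operates from an industrially zoned site; is located in Zone B; operates vehicles for hire → Operating License required.
[R8] floor area 9,100 square feet ≥ 2,700 square feet; is located in Zone B → Standard Permit not required.
[R9] is located in Zone B (not: is located in Zone A); collects or hauls waste; operates from an industrially zoned site → General Business Certificate not required.
[R10] does not conduct auctions; is located in Zone B → Auctioneer License not required.
[R11] floor area 9,100 square feet ≤ 11,500 square feet; operates vehicles for hire; operates from an industrially zoned site → Standard Certificate required.

Operating License, Operating Registration, Standard License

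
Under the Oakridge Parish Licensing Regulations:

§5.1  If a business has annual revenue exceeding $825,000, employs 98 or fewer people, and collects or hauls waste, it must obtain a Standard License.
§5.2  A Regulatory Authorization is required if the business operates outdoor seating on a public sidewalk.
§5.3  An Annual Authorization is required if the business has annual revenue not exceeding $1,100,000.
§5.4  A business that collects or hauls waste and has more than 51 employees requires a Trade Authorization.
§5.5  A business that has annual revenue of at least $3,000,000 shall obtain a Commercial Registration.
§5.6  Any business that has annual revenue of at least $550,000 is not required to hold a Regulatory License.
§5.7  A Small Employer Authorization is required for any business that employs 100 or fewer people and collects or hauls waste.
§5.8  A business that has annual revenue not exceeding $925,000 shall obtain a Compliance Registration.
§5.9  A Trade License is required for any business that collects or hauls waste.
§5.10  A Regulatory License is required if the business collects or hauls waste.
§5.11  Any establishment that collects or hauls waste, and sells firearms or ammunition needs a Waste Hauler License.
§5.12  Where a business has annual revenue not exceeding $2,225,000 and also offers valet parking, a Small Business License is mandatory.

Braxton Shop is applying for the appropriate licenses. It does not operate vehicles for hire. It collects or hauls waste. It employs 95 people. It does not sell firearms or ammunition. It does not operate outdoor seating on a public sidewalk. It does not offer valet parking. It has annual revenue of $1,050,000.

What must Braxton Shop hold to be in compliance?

§5.1 revenue $1,050,000 > $825,000; employees 95 ≤ 98; collects or hauls waste → Standard License required.
§5.2 does not operate outdoor seating on a public sidewalk → Regulatory Authorization not required.
§5.3 revenue $1,050,000 ≤ $1,100,000 → Annual Authorization required.
§5.4 collects or hauls waste; employees 95 > 51 → Trade Authorization required.
§5.5 revenue $1,050,000 < $3,000,000 → Commercial Registration not required.
§5.6 revenue $1,050,000 ≥ $550,000 → exempt from Regulatory License.
§5.7 employees 95 ≤ 100; collects or hauls waste → Small Employer Authorization required.
§5.8 revenue $1,050,000 > $925,000 → Compliance Registration not required.
§5.9 collects or hauls waste → Trade License required.
§5.10 collects or hauls waste → Regulatory License required.
§5.11 collects or hauls waste; does not sell firearms or ammunition → Waste Hauler License not required.
§5.12 revenue $1,050,000 ≤ $2,225,000; does not offer valet parking → Small Business License not required.

Annual Authorization, Small Employer Authorization, Standard License, Trade Authorization, Trade License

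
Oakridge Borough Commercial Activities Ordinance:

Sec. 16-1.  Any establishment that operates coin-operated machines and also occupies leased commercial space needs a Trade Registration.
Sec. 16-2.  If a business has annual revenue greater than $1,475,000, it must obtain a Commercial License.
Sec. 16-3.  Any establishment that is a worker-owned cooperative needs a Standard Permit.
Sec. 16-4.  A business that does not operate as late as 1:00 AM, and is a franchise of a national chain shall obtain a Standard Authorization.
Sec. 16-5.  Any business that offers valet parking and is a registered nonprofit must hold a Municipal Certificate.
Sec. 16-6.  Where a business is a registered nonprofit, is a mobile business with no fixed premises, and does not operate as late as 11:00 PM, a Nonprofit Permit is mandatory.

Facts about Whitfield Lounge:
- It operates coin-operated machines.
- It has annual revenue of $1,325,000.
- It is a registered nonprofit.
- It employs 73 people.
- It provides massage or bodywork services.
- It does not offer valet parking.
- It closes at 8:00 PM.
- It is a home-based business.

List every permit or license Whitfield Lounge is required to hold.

None

Sec. 16-1. operates coin-operated machines; is a home-based business (not: occupies leased commercial space) → Trade Registration not required.
Sec. 16-2. revenue $1,325,000 ≤ $1,475,000 → Commercial License not required.
Sec. 16-3. is a registered nonprofit (not: is a worker-owned cooperative) → Standard Permit not required.
Sec. 16-4. closes 8:00 PM, at/before 1:00 AM; is a registered nonprofit (not: is a franchise of a national chain) → Standard Authorization not required.
Sec. 16-5. does not offer valet parking; is a registered nonprofit → Municipal Certificate not required.
Sec. 16-6. is a registered nonprofit; is a home-based business (not: is a mobile business with no fixed premises); closes 8:00 PM, at/before 11:00 PM → Nonprofit Permit not required.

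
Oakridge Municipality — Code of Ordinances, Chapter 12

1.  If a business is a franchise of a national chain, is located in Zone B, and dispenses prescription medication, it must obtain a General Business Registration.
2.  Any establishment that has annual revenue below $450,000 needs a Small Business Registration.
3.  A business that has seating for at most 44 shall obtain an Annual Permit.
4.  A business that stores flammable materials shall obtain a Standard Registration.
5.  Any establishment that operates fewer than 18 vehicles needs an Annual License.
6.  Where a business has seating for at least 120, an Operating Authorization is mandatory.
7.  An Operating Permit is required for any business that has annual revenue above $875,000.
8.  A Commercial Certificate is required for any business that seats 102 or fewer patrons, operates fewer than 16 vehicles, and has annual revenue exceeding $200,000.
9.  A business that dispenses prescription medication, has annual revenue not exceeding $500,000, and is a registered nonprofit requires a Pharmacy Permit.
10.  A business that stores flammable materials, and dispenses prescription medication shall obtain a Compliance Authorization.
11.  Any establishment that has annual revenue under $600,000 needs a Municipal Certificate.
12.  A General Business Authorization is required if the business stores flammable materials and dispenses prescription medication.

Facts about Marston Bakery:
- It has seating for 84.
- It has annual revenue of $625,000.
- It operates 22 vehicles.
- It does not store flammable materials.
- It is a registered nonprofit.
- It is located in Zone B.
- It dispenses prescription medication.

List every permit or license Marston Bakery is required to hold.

None

1. is a registered nonprofit (not: is a franchise of a national chain); is located in Zone B; dispenses prescription medication → General Business Registration not required.
2. revenue $625,000 ≥ $450,000 → Small Business Registration not required.
3. seating 84 > 44 → Annual Permit not required.
4. does not store flammable materials → Standard Registration not required.
5. vehicles 22 ≥ 18 → Annual License not required.
6. seating 84 < 120 → Operating Authorization not required.
7. revenue $625,000 ≤ $875,000 → Operating Permit not required.
8. seating 84 ≤ 102; vehicles 22 ≥ 16; revenue $625,000 > $200,000 → Commercial Certificate not required.
9. dispenses prescription medication; revenue $625,000 > $500,000; is a registered nonprofit → Pharmacy Permit not required.
10. does not store flammable materials; dispenses prescription medication → Compliance Authorization not required.
11. revenue $625,000 ≥ $600,000 → Municipal Certificate not required.
12. does not store flammable materials; dispenses prescription medication → General Business Authorization not required.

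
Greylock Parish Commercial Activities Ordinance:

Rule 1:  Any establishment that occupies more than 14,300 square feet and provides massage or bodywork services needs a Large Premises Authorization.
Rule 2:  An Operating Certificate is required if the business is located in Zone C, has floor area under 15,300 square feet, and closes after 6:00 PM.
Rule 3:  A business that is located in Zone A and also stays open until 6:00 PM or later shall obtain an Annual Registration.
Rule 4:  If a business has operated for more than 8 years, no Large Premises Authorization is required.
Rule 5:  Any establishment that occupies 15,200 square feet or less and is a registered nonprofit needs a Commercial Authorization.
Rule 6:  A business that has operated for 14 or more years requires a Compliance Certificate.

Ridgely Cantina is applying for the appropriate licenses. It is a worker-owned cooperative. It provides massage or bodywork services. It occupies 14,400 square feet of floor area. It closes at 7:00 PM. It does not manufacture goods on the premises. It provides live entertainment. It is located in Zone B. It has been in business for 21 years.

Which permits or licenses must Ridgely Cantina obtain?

Compliance Certificate

Rule 1: floor area 14,400 square feet > 14,300 square feet; provides massage or bodywork services → Large Premises Authorization required.
Rule 2: is located in Zone B (not: is located in Zone C); floor area 14,400 square feet < 15,300 square feet; closes 7:00 PM, after 6:00 PM → Operating Certificate not required.
Rule 3: is located in Zone B (not: is located in Zone A); closes 7:00 PM, after 6:00 PM → Annual Registration not required.
Rule 4: years in business 21 > 8 → exempt from Large Premises Authorization.
Rule 5: floor area 14,400 square feet ≤ 15,200 square feet; is a worker-owned cooperative (not: is a registered nonprofit) → Commercial Authorization not required.
Rule 6: years in business 21 ≥ 14 → Compliance Certificate required.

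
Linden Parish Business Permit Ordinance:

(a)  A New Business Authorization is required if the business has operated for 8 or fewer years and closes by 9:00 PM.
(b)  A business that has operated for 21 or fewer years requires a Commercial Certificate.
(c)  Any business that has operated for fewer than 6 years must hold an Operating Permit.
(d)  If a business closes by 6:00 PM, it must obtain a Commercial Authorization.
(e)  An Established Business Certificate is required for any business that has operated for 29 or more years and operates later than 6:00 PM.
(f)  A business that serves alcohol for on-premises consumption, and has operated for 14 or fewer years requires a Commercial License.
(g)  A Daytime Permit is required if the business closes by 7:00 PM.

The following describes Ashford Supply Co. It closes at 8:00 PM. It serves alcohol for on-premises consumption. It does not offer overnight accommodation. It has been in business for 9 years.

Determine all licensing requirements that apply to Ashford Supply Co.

(a) years in business 9 > 8; closes 8:00 PM, at/before 9:00 PM → New Business Authorization not required.
(b) years in business 9 ≤ 21 → Commercial Certificate required.
(c) years in business 9 ≥ 6 → Operating Permit not required.
(d) closes 8:00 PM, after 6:00 PM → Commercial Authorization not required.
(e) years in business 9 < 29; closes 8:00 PM, after 6:00 PM → Established Business Certificate not required.
(f) serves alcohol for on-premises consumption; years in business 9 ≤ 14 → Commercial License required.
(g) closes 8:00 PM, after 7:00 PM → Daytime Permit not required.

Commercial Certificate, Commercial License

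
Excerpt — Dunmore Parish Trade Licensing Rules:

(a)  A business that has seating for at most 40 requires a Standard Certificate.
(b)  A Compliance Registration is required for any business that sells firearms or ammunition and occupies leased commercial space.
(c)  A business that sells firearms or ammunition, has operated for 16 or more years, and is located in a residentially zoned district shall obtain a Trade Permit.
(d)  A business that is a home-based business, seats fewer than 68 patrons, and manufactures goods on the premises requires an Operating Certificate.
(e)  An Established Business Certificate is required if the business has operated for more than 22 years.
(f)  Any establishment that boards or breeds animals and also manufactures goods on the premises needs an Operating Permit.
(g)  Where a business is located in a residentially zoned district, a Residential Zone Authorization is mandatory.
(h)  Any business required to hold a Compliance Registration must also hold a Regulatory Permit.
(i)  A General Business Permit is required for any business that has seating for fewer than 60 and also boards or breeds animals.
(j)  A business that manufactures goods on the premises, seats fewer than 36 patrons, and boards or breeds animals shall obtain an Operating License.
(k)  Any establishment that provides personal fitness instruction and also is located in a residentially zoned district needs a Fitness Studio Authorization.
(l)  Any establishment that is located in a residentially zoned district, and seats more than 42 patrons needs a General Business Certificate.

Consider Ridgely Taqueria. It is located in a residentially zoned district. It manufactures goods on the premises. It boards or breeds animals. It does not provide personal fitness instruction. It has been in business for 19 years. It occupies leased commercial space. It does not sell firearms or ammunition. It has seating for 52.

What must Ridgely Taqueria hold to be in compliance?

(a) seating 52 > 40 → Standard Certificate not required.
(b) does not sell firearms or ammunition; occupies leased commercial space → Compliance Registration not required.
(c) does not sell firearms or ammunition; years in business 19 ≥ 16; is located in a residentially zoned district → Trade Permit not required.
(d) occupies leased commercial space (not: is a home-based business); seating 52 < 68; manufactures goods on the premises → Operating Certificate not required.
(e) years in business 19 ≤ 22 → Established Business Certificate not required.
(f) boards or breeds animals; manufactures goods on the premises → Operating Permit required.
(g) is located in a residentially zoned district → Residential Zone Authorization required.
(h) Compliance Registration is not required → no effect.
(i) seating 52 < 60; boards or breeds animals → General Business Permit required.
(j) manufactures goods on the premises; seating 52 ≥ 36; boards or breeds animals → Operating License not required.
(k) does not provide personal fitness instruction; is located in a residentially zoned district → Fitness Studio Authorization not required.
(l) is located in a residentially zoned district; seating 52 > 42 → General Business Certificate required.

General Business Certificate, General Business Permit, Operating Permit, Residential Zone Authorization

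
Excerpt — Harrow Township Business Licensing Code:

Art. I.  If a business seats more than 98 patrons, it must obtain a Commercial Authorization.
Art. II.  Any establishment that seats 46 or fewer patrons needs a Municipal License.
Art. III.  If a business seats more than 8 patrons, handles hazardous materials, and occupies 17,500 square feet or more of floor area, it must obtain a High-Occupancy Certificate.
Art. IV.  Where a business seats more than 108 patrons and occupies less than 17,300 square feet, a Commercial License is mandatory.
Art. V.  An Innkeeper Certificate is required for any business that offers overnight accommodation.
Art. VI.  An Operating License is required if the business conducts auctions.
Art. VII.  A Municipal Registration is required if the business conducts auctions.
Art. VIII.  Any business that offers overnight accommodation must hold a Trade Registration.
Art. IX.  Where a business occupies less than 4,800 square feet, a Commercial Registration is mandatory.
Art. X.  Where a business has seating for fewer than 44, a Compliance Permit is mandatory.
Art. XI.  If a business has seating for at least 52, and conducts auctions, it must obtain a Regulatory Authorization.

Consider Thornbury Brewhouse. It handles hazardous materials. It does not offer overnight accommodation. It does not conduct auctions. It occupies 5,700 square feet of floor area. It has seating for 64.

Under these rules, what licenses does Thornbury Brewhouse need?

None

Art. I. seating 64 ≤ 98 → Commercial Authorization not required.
Art. II. seating 64 > 46 → Municipal License not required.
Art. III. seating 64 > 8; handles hazardous materials; floor area 5,700 square feet < 17,500 square feet → High-Occupancy Certificate not required.
Art. IV. seating 64 ≤ 108; floor area 5,700 square feet < 17,300 square feet → Commercial License not required.
Art. V. does not offer overnight accommodation → Innkeeper Certificate not required.
Art. VI. does not conduct auctions → Operating License not required.
Art. VII. does not conduct auctions → Municipal Registration not required.
Art. VIII. does not offer overnight accommodation → Trade Registration not required.
Art. IX. floor area 5,700 square feet ≥ 4,800 square feet → Commercial Registration not required.
Art. X. seating 64 ≥ 44 → Compliance Permit not required.
Art. XI. seating 64 ≥ 52; does not conduct auctions → Regulatory Authorization not required.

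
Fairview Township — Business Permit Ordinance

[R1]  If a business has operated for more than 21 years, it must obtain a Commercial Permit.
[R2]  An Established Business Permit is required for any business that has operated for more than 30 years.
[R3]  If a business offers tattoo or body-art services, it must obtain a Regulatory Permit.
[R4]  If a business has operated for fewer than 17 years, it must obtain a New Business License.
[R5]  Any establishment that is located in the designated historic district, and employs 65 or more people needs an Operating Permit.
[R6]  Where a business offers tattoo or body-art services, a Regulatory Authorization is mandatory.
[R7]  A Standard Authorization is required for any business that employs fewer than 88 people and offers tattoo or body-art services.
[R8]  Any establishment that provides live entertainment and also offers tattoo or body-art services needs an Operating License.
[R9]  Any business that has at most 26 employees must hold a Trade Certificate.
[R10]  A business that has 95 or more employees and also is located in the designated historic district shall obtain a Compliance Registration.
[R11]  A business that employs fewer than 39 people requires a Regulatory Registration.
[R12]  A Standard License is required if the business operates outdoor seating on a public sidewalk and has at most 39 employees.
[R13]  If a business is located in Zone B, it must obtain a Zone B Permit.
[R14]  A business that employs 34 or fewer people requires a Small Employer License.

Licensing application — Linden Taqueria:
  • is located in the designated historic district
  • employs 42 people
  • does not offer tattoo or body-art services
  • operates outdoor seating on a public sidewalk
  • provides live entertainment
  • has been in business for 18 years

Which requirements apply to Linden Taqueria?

None

[R1] years in business 18 ≤ 21 → Commercial Permit not required.
[R2] years in business 18 ≤ 30 → Established Business Permit not required.
[R3] does not offer tattoo or body-art services → Regulatory Permit not required.
[R4] years in business 18 ≥ 17 → New Business License not required.
[R5] is located in the designated historic district; employees 42 < 65 → Operating Permit not required.
[R6] does not offer tattoo or body-art services → Regulatory Authorization not required.
[R7] employees 42 < 88; does not offer tattoo or body-art services → Standard Authorization not required.
[R8] provides live entertainment; does not offer tattoo or body-art services → Operating License not required.
[R9] employees 42 > 26 → Trade Certificate not required.
[R10] employees 42 < 95; is located in the designated historic district → Compliance Registration not required.
[R11] employees 42 ≥ 39 → Regulatory Registration not required.
[R12] operates outdoor seating on a public sidewalk; employees 42 > 39 → Standard License not required.
[R13] is located in the designated historic district (not: is located in Zone B) → Zone B Permit not required.
[R14] employees 42 > 34 → Small Employer License not required.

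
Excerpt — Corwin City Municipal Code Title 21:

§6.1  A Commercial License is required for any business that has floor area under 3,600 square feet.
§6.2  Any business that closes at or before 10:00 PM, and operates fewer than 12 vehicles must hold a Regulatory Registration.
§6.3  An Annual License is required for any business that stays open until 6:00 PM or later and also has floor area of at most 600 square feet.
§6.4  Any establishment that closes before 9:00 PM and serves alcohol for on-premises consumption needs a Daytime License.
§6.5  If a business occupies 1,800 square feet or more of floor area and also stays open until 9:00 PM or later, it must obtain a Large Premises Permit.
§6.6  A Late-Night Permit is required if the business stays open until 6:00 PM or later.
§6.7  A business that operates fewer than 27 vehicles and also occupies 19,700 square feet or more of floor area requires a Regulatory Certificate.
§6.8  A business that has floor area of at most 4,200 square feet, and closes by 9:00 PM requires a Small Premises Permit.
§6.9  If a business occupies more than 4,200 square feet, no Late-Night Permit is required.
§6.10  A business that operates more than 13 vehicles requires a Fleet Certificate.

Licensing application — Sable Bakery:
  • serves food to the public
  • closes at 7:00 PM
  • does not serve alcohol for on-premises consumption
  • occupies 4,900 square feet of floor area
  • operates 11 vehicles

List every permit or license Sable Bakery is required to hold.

Regulatory Registration

§6.1 floor area 4,900 square feet ≥ 3,600 square feet → Commercial License not required.
§6.2 closes 7:00 PM, at/before 10:00 PM; vehicles 11 < 12 → Regulatory Registration required.
§6.3 closes 7:00 PM, after 6:00 PM; floor area 4,900 square feet > 600 square feet → Annual License not required.
§6.4 closes 7:00 PM, at/before 9:00 PM; does not serve alcohol for on-premises consumption → Daytime License not required.
§6.5 floor area 4,900 square feet ≥ 1,800 square feet; closes 7:00 PM, at/before 9:00 PM → Large Premises Permit not required.
§6.6 closes 7:00 PM, after 6:00 PM → Late-Night Permit required.
§6.7 vehicles 11 < 27; floor area 4,900 square feet < 19,700 square feet → Regulatory Certificate not required.
§6.8 floor area 4,900 square feet > 4,200 square feet; closes 7:00 PM, at/before 9:00 PM → Small Premises Permit not required.
§6.9 floor area 4,900 square feet > 4,200 square feet → exempt from Late-Night Permit.
§6.10 vehicles 11 ≤ 13 → Fleet Certificate not required.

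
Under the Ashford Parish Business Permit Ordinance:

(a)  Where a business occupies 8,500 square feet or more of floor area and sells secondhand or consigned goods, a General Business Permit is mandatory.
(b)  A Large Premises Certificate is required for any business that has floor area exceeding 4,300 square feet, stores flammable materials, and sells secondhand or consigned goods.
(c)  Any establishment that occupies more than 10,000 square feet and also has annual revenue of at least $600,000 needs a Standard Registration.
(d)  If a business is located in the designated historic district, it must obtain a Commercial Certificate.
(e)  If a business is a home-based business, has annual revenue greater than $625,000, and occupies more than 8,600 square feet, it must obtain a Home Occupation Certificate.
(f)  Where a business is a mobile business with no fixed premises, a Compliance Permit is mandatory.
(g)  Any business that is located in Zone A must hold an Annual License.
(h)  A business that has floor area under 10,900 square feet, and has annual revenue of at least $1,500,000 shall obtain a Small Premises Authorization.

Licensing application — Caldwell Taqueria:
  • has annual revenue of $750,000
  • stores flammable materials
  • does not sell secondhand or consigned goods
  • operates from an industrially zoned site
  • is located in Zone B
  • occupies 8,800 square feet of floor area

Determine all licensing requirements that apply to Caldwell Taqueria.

(a) floor area 8,800 square feet ≥ 8,500 square feet; does not sell secondhand or consigned goods → General Business Permit not required.
(b) floor area 8,800 square feet > 4,300 square feet; stores flammable materials; does not sell secondhand or consigned goods → Large Premises Certificate not required.
(c) floor area 8,800 square feet ≤ 10,000 square feet; revenue $750,000 ≥ $600,000 → Standard Registration not required.
(d) is located in Zone B (not: is located in the designated historic district) → Commercial Certificate not required.
(e) operates from an industrially zoned site (not: is a home-based business); revenue $750,000 > $625,000; floor area 8,800 square feet > 8,600 square feet → Home Occupation Certificate not required.
(f) operates from an industrially zoned site (not: is a mobile business with no fixed premises) → Compliance Permit not required.
(g) is located in Zone B (not: is located in Zone A) → Annual License not required.
(h) floor area 8,800 square feet < 10,900 square feet; revenue $750,000 < $1,500,000 → Small Premises Authorization not required.

None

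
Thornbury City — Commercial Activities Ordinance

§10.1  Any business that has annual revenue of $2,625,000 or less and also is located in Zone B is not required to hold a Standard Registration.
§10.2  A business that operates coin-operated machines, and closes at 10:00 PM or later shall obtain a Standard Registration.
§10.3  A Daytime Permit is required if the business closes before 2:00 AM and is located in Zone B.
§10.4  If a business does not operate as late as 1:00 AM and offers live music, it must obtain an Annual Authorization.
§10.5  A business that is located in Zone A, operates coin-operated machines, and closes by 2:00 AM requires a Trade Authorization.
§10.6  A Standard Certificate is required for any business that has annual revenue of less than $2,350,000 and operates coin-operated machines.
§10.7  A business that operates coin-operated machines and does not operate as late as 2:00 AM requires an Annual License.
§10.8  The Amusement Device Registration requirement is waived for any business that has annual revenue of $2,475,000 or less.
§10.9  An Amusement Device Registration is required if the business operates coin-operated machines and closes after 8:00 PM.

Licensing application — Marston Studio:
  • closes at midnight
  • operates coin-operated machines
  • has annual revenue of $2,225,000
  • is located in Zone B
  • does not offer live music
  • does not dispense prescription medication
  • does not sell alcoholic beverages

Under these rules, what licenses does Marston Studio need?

Annual License, Daytime Permit, Standard Certificate

§10.1 revenue $2,225,000 ≤ $2,625,000; is located in Zone B → exempt from Standard Registration.
§10.2 operates coin-operated machines; closes midnight, after 10:00 PM → Standard Registration required.
§10.3 closes midnight, at/before 2:00 AM; is located in Zone B → Daytime Permit required.
§10.4 closes midnight, at/before 1:00 AM; does not offer live music → Annual Authorization not required.
§10.5 is located in Zone B (not: is located in Zone A); operates coin-operated machines; closes midnight, at/before 2:00 AM → Trade Authorization not required.
§10.6 revenue $2,225,000 < $2,350,000; operates coin-operated machines → Standard Certificate required.
§10.7 operates coin-operated machines; closes midnight, at/before 2:00 AM → Annual License required.
§10.8 revenue $2,225,000 ≤ $2,475,000 → exempt from Amusement Device Registration.
§10.9 operates coin-operated machines; closes midnight, after 8:00 PM → Amusement Device Registration required.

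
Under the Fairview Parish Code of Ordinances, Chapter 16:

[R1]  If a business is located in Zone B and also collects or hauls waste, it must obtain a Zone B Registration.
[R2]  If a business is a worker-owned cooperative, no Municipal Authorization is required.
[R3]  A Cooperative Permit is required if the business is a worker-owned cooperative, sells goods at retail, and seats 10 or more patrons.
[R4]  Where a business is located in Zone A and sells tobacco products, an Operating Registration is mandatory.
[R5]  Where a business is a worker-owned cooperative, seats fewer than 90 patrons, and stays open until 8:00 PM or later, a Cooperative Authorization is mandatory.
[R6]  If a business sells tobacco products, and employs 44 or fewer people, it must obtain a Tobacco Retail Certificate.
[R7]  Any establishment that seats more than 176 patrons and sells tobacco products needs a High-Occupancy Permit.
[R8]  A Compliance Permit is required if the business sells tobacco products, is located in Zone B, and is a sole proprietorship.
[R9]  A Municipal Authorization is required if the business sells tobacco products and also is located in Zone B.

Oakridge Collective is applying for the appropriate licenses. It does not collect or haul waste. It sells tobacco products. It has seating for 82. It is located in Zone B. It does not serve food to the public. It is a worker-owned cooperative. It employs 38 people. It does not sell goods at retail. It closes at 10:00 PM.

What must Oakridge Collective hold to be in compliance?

[R1] is located in Zone B; does not collect or haul waste → Zone B Registration not required.
[R2] is a worker-owned cooperative → exempt from Municipal Authorization.
[R3] is a worker-owned cooperative; does not sell goods at retail; seating 82 ≥ 10 → Cooperative Permit not required.
[R4] is located in Zone B (not: is located in Zone A); sells tobacco products → Operating Registration not required.
[R5] is a worker-owned cooperative; seating 82 < 90; closes 10:00 PM, after 8:00 PM → Cooperative Authorization required.
[R6] sells tobacco products; employees 38 ≤ 44 → Tobacco Retail Certificate required.
[R7] seating 82 ≤ 176; sells tobacco products → High-Occupancy Permit not required.
[R8] sells tobacco products; is located in Zone B; is a worker-owned cooperative (not: is a sole proprietorship) → Compliance Permit not required.
[R9] sells tobacco products; is located in Zone B → Municipal Authorization required.

Cooperative Authorization, Tobacco Retail Certificate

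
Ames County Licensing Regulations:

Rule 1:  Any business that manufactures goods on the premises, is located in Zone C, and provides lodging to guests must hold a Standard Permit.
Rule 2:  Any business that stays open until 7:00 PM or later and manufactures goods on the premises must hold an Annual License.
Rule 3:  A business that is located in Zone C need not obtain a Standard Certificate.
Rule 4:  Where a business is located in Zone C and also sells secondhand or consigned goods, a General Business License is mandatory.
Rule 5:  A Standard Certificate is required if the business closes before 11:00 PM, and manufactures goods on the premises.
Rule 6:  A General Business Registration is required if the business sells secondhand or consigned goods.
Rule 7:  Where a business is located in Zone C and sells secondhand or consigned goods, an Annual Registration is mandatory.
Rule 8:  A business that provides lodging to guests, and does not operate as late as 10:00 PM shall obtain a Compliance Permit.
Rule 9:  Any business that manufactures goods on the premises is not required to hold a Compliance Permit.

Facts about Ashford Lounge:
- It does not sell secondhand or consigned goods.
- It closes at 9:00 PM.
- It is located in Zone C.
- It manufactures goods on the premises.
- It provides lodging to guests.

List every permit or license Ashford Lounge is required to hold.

Annual License, Standard Permit

Rule 1: manufactures goods on the premises; is located in Zone C; provides lodging to guests → Standard Permit required.
Rule 2: closes 9:00 PM, after 7:00 PM; manufactures goods on the premises → Annual License required.
Rule 3: is located in Zone C → exempt from Standard Certificate.
Rule 4: is located in Zone C; does not sell secondhand or consigned goods → General Business License not required.
Rule 5: closes 9:00 PM, at/before 11:00 PM; manufactures goods on the premises → Standard Certificate required.
Rule 6: does not sell secondhand or consigned goods → General Business Registration not required.
Rule 7: is located in Zone C; does not sell secondhand or consigned goods → Annual Registration not required.
Rule 8: provides lodging to guests; closes 9:00 PM, at/before 10:00 PM → Compliance Permit required.
Rule 9: manufactures goods on the premises → exempt from Compliance Permit.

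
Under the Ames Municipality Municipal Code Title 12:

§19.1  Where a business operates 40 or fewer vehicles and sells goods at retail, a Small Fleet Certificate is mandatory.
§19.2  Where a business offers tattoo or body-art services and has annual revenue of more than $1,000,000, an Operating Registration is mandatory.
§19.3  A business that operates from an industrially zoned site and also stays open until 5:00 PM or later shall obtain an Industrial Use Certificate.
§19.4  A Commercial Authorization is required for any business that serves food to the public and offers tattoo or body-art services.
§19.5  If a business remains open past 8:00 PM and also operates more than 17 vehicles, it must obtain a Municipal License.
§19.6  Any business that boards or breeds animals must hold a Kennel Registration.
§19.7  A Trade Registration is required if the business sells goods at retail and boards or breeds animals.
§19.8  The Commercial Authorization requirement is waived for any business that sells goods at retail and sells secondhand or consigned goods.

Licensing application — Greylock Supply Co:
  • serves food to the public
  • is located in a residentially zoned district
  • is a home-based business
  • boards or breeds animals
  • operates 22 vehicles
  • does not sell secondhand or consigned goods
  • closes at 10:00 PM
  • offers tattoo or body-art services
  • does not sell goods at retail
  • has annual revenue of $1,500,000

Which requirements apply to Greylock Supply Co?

Commercial Authorization, Kennel Registration, Municipal License, Operating Registration

§19.1 vehicles 22 ≤ 40; does not sell goods at retail → Small Fleet Certificate not required.
§19.2 offers tattoo or body-art services; revenue $1,500,000 > $1,000,000 → Operating Registration required.
§19.3 is a home-based business (not: operates from an industrially zoned site); closes 10:00 PM, after 5:00 PM → Industrial Use Certificate not required.
§19.4 serves food to the public; offers tattoo or body-art services → Commercial Authorization required.
§19.5 closes 10:00 PM, after 8:00 PM; vehicles 22 > 17 → Municipal License required.
§19.6 boards or breeds animals → Kennel Registration required.
§19.7 does not sell goods at retail; boards or breeds animals → Trade Registration not required.
§19.8 does not sell goods at retail; does not sell secondhand or consigned goods → Commercial Authorization exemption does not apply.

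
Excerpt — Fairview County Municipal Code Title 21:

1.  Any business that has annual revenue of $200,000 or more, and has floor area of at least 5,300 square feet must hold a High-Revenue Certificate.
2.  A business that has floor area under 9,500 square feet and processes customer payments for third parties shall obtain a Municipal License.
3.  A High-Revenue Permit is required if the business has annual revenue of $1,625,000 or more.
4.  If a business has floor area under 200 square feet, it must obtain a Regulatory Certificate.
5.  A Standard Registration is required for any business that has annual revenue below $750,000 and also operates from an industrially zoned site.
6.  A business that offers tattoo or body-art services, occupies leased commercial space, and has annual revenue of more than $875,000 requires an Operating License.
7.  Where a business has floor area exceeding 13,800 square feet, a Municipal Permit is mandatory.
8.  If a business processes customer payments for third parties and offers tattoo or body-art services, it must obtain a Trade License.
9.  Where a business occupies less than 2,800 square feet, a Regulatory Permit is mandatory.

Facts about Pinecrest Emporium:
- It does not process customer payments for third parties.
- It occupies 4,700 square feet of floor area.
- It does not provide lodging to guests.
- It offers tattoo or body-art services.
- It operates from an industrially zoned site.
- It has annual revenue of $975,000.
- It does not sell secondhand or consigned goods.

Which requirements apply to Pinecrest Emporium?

1. revenue $975,000 ≥ $200,000; floor area 4,700 square feet < 5,300 square feet → High-Revenue Certificate not required.
2. floor area 4,700 square feet < 9,500 square feet; does not process customer payments for third parties → Municipal License not required.
3. revenue $975,000 < $1,625,000 → High-Revenue Permit not required.
4. floor area 4,700 square feet ≥ 200 square feet → Regulatory Certificate not required.
5. revenue $975,000 ≥ $750,000; operates from an industrially zoned site → Standard Registration not required.
6. offers tattoo or body-art services; operates from an industrially zoned site (not: occupies leased commercial space); revenue $975,000 > $875,000 → Operating License not required.
7. floor area 4,700 square feet ≤ 13,800 square feet → Municipal Permit not required.
8. does not process customer payments for third parties; offers tattoo or body-art services → Trade License not required.
9. floor area 4,700 square feet ≥ 2,800 square feet → Regulatory Permit not required.

None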